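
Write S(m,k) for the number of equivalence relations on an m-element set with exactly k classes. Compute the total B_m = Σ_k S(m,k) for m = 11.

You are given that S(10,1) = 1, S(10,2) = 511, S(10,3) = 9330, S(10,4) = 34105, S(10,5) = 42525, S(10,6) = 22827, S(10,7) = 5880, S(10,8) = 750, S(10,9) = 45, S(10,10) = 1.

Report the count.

678570

@11  (11,1):1·1+0→1, (11,2):511·2+1→1023, (11,3):9330·3+511→28501, (11,4):34105·4+9330→145750, (11,5):42525·5+34105→246730, (11,6):22827·6+42525→179487, (11,7):5880·7+22827→63987, (11,8):750·8+5880→11880, (11,9):45·9+750→1155, (11,10):1·10+45→55, (11,11):0·11+1→1
B_11 = ΣS(11,k) = 1+1023+28501+145750+246730+179487+63987+11880+1155+55+1 = 678570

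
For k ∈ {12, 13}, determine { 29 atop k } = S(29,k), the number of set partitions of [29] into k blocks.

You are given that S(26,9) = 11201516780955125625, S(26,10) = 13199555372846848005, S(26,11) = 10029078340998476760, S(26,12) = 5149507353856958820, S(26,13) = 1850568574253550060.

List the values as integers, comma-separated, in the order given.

row 27: T[27][10]=10·13199555372846848005+11201516780955125625=143197070509423605675  T[27][11]=11·10029078340998476760+13199555372846848005=123519417123830092365  T[27][12]=12·5149507353856958820+10029078340998476760=71823166587281982600  T[27][13]=13·1850568574253550060+5149507353856958820=29206898819153109600
row 28: T[28][11]=11·123519417123830092365+143197070509423605675=1501910658871554621690  T[28][12]=12·71823166587281982600+123519417123830092365=985397416171213883565  T[28][13]=13·29206898819153109600+71823166587281982600=451512851236272407400
row 29: T[29][12]=12·985397416171213883565+1501910658871554621690=13326679652926121224470  T[29][13]=13·451512851236272407400+985397416171213883565=6855064482242755179765
Read S(29,12) = 13326679652926121224470, S(29,13) = 6855064482242755179765.

13326679652926121224470, 6855064482242755179765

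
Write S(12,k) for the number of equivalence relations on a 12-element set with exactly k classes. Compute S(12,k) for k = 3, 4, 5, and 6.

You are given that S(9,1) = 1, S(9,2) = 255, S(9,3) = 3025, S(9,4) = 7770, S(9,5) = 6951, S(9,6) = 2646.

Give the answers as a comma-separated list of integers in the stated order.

86526, 611501, 1379400, 1323652

r10: T_10,1=1×1+0=1; T_10,2=2×255+1=511; T_10,3=3×3025+255=9330; T_10,4=4×7770+3025=34105; T_10,5=5×6951+7770=42525; T_10,6=6×2646+6951=22827
r11: T_11,2=2×511+1=1023; T_11,3=3×9330+511=28501; T_11,4=4×34105+9330=145750; T_11,5=5×42525+34105=246730; T_11,6=6×22827+42525=179487
r12: T_12,3=3×28501+1023=86526; T_12,4=4×145750+28501=611501; T_12,5=5×246730+145750=1379400; T_12,6=6×179487+246730=1323652
Read S(12,3) = 86526, S(12,4) = 611501, S(12,5) = 1379400, S(12,6) = 1323652.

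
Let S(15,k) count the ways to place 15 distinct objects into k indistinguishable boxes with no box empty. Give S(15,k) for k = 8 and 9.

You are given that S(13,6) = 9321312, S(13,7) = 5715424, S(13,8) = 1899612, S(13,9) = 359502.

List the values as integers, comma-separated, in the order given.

216627840, 67128490

r14: T_14,7=7×5715424+9321312=49329280; T_14,8=8×1899612+5715424=20912320; T_14,9=9×359502+1899612=5135130
r15: T_15,8=8×20912320+49329280=216627840; T_15,9=9×5135130+20912320=67128490
Read S(15,8) = 216627840, S(15,9) = 67128490.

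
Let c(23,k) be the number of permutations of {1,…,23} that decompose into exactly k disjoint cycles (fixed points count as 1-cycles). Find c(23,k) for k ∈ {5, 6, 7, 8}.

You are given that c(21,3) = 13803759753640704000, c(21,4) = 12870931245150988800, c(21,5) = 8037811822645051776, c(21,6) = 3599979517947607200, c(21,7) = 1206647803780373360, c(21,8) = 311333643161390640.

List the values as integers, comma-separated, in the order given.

[22] T[22,4]:21*12870931245150988800+13803759753640704000=284093315901811468800 · T[22,5]:21*8037811822645051776+12870931245150988800=181664979520697076096 · T[22,6]:21*3599979517947607200+8037811822645051776=83637381699544802976 · T[22,7]:21*1206647803780373360+3599979517947607200=28939583397335447760 · T[22,8]:21*311333643161390640+1206647803780373360=7744654310169576800
[23] T[23,5]:22*181664979520697076096+284093315901811468800=4280722865357147142912 · T[23,6]:22*83637381699544802976+181664979520697076096=2021687376910682741568 · T[23,7]:22*28939583397335447760+83637381699544802976=720308216440924653696 · T[23,8]:22*7744654310169576800+28939583397335447760=199321978221066137360
Read c(23,5) = 4280722865357147142912, c(23,6) = 2021687376910682741568, c(23,7) = 720308216440924653696, c(23,8) = 199321978221066137360.

4280722865357147142912, 2021687376910682741568, 720308216440924653696, 199321978221066137360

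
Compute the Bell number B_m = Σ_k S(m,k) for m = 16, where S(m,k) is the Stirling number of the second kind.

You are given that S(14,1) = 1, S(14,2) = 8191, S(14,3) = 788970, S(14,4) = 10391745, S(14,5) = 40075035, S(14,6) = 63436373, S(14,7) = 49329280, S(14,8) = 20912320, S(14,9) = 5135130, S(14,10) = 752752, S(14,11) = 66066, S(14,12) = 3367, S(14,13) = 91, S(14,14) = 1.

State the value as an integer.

[15] T[15,1]:1*1+0=1 · T[15,2]:2*8191+1=16383 · T[15,3]:3*788970+8191=2375101 · T[15,4]:4*10391745+788970=42355950 · T[15,5]:5*40075035+10391745=210766920 · T[15,6]:6*63436373+40075035=420693273 · T[15,7]:7*49329280+63436373=408741333 · T[15,8]:8*20912320+49329280=216627840 · T[15,9]:9*5135130+20912320=67128490 · T[15,10]:10*752752+5135130=12662650 · T[15,11]:11*66066+752752=1479478 · T[15,12]:12*3367+66066=106470 · T[15,13]:13*91+3367=4550 · T[15,14]:14*1+91=105 · T[15,15]:15*0+1=1
[16] T[16,1]:1*1+0=1 · T[16,2]:2*16383+1=32767 · T[16,3]:3*2375101+16383=7141686 · T[16,4]:4*42355950+2375101=171798901 · T[16,5]:5*210766920+42355950=1096190550 · T[16,6]:6*420693273+210766920=2734926558 · T[16,7]:7*408741333+420693273=3281882604 · T[16,8]:8*216627840+408741333=2141764053 · T[16,9]:9*67128490+216627840=820784250 · T[16,10]:10*12662650+67128490=193754990 · T[16,11]:11*1479478+12662650=28936908 · T[16,12]:12*106470+1479478=2757118 · T[16,13]:13*4550+106470=165620 · T[16,14]:14*105+4550=6020 · T[16,15]:15*1+105=120 · T[16,16]:16*0+1=1
B_16 = ΣS(16,k) = 1+32767+7141686+171798901+1096190550+2734926558+3281882604+2141764053+820784250+193754990+28936908+2757118+165620+6020+120+1 = 10480142147

10480142147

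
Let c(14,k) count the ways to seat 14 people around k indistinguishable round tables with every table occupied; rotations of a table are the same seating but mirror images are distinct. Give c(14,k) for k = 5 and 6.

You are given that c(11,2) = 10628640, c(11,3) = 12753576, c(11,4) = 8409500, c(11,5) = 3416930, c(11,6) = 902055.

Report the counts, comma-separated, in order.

i=12: T(12,3)=10628640+11·12753576=150917976 | T(12,4)=12753576+11·8409500=105258076 | T(12,5)=8409500+11·3416930=45995730 | T(12,6)=3416930+11·902055=13339535
i=13: T(13,4)=150917976+12·105258076=1414014888 | T(13,5)=105258076+12·45995730=657206836 | T(13,6)=45995730+12·13339535=206070150
i=14: T(14,5)=1414014888+13·657206836=9957703756 | T(14,6)=657206836+13·206070150=3336118786
Read c(14,5) = 9957703756, c(14,6) = 3336118786.

9957703756, 3336118786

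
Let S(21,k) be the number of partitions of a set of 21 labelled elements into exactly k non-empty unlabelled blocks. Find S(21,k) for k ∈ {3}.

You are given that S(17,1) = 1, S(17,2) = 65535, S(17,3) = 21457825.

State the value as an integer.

1742343625

@18  (18,1):1·1+0→1, (18,2):65535·2+1→131071, (18,3):21457825·3+65535→64439010
@19  (19,1):1·1+0→1, (19,2):131071·2+1→262143, (19,3):64439010·3+131071→193448101
@20  (20,2):262143·2+1→524287, (20,3):193448101·3+262143→580606446
@21  (21,3):580606446·3+524287→1742343625
Read S(21,3) = 1742343625.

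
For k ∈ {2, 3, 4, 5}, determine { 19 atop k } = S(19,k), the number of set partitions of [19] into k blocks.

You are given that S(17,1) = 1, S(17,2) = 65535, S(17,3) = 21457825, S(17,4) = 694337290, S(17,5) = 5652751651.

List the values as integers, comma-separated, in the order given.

262143, 193448101, 11259666950, 147589284710

row 18: T[18][1]=1·1+0=1  T[18][2]=2·65535+1=131071  T[18][3]=3·21457825+65535=64439010  T[18][4]=4·694337290+21457825=2798806985  T[18][5]=5·5652751651+694337290=28958095545
row 19: T[19][2]=2·131071+1=262143  T[19][3]=3·64439010+131071=193448101  T[19][4]=4·2798806985+64439010=11259666950  T[19][5]=5·28958095545+2798806985=147589284710
Read S(19,2) = 262143, S(19,3) = 193448101, S(19,4) = 11259666950, S(19,5) = 147589284710.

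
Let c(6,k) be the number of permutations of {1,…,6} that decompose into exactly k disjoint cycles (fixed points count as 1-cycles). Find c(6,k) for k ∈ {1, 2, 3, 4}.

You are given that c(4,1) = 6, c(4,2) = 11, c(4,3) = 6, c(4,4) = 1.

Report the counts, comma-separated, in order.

r5: T_5,1=4×6+0=24; T_5,2=4×11+6=50; T_5,3=4×6+11=35; T_5,4=4×1+6=10
r6: T_6,1=5×24+0=120; T_6,2=5×50+24=274; T_6,3=5×35+50=225; T_6,4=5×10+35=85
Read c(6,1) = 120, c(6,2) = 274, c(6,3) = 225, c(6,4) = 85.

120, 274, 225, 85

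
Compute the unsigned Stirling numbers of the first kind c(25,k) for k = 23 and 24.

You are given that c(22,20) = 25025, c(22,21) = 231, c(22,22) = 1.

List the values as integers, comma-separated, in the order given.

42550, 300

[23] T[23,21]:22*231+25025=30107 · T[23,22]:22*1+231=253 · T[23,23]:22*0+1=1
[24] T[24,22]:23*253+30107=35926 · T[24,23]:23*1+253=276 · T[24,24]:23*0+1=1
[25] T[25,23]:24*276+35926=42550 · T[25,24]:24*1+276=300
Read c(25,23) = 42550, c(25,24) = 300.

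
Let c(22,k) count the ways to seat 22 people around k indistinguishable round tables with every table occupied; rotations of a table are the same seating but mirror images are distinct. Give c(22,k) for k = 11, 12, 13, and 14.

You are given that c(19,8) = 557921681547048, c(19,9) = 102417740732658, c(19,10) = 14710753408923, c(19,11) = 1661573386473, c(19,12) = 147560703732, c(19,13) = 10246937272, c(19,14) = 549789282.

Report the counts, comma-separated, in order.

37600535086859745, 4154823851430525, 373100999802531, 27188611869881

row 20: T[20][9]=19·102417740732658+557921681547048=2503858755467550  T[20][10]=19·14710753408923+102417740732658=381922055502195  T[20][11]=19·1661573386473+14710753408923=46280647751910  T[20][12]=19·147560703732+1661573386473=4465226757381  T[20][13]=19·10246937272+147560703732=342252511900  T[20][14]=19·549789282+10246937272=20692933630
row 21: T[21][10]=20·381922055502195+2503858755467550=10142299865511450  T[21][11]=20·46280647751910+381922055502195=1307535010540395  T[21][12]=20·4465226757381+46280647751910=135585182899530  T[21][13]=20·342252511900+4465226757381=11310276995381  T[21][14]=20·20692933630+342252511900=756111184500
row 22: T[22][11]=21·1307535010540395+10142299865511450=37600535086859745  T[22][12]=21·135585182899530+1307535010540395=4154823851430525  T[22][13]=21·11310276995381+135585182899530=373100999802531  T[22][14]=21·756111184500+11310276995381=27188611869881
Read c(22,11) = 37600535086859745, c(22,12) = 4154823851430525, c(22,13) = 373100999802531, c(22,14) = 27188611869881.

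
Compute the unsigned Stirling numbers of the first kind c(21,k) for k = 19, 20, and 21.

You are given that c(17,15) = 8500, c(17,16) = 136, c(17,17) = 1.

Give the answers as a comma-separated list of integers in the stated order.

row 18: T[18][16]=17·136+8500=10812  T[18][17]=17·1+136=153  T[18][18]=17·0+1=1
row 19: T[19][17]=18·153+10812=13566  T[19][18]=18·1+153=171  T[19][19]=18·0+1=1
row 20: T[20][18]=19·171+13566=16815  T[20][19]=19·1+171=190  T[20][20]=19·0+1=1
row 21: T[21][19]=20·190+16815=20615  T[21][20]=20·1+190=210  T[21][21]=20·0+1=1
Read c(21,19) = 20615, c(21,20) = 210, c(21,21) = 1.

20615, 210, 1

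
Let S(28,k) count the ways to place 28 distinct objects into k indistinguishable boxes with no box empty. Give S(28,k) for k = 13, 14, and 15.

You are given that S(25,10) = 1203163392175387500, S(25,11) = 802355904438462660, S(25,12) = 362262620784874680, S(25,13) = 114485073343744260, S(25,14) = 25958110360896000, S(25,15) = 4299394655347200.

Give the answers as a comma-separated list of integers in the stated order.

i=26: T(26,11)=1203163392175387500+11·802355904438462660=10029078340998476760 | T(26,12)=802355904438462660+12·362262620784874680=5149507353856958820 | T(26,13)=362262620784874680+13·114485073343744260=1850568574253550060 | T(26,14)=114485073343744260+14·25958110360896000=477898618396288260 | T(26,15)=25958110360896000+15·4299394655347200=90449030191104000
i=27: T(27,12)=10029078340998476760+12·5149507353856958820=71823166587281982600 | T(27,13)=5149507353856958820+13·1850568574253550060=29206898819153109600 | T(27,14)=1850568574253550060+14·477898618396288260=8541149231801585700 | T(27,15)=477898618396288260+15·90449030191104000=1834634071262848260
i=28: T(28,13)=71823166587281982600+13·29206898819153109600=451512851236272407400 | T(28,14)=29206898819153109600+14·8541149231801585700=148782988064375309400 | T(28,15)=8541149231801585700+15·1834634071262848260=36060660300744309600
Read S(28,13) = 451512851236272407400, S(28,14) = 148782988064375309400, S(28,15) = 36060660300744309600.

451512851236272407400, 148782988064375309400, 36060660300744309600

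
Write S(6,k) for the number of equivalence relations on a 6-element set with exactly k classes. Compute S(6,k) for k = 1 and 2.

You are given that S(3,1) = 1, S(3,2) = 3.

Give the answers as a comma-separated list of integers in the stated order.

1, 31

r4: T_4,1=1×1+0=1; T_4,2=2×3+1=7
r5: T_5,1=1×1+0=1; T_5,2=2×7+1=15
r6: T_6,1=1×1+0=1; T_6,2=2×15+1=31
Read S(6,1) = 1, S(6,2) = 31.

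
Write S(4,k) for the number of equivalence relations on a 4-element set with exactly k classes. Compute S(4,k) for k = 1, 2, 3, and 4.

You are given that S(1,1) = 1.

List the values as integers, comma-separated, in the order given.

[2] T[2,1]:1*1+0=1 · T[2,2]:2*0+1=1
[3] T[3,1]:1*1+0=1 · T[3,2]:2*1+1=3 · T[3,3]:3*0+1=1
[4] T[4,1]:1*1+0=1 · T[4,2]:2*3+1=7 · T[4,3]:3*1+3=6 · T[4,4]:4*0+1=1
Read S(4,1) = 1, S(4,2) = 7, S(4,3) = 6, S(4,4) = 1.

1, 7, 6, 1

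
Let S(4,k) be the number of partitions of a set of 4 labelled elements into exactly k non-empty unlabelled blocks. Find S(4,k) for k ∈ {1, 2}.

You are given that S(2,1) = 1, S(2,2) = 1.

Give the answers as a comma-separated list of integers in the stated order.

i=3: T(3,1)=0+1·1=1 | T(3,2)=1+2·1=3
i=4: T(4,1)=0+1·1=1 | T(4,2)=1+2·3=7
Read S(4,1) = 1, S(4,2) = 7.

1, 7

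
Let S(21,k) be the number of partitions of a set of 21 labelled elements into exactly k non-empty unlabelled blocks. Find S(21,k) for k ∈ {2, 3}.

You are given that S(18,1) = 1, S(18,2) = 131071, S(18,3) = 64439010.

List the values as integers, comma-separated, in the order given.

1048575, 1742343625

[19] T[19,1]:1*1+0=1 · T[19,2]:2*131071+1=262143 · T[19,3]:3*64439010+131071=193448101
[20] T[20,1]:1*1+0=1 · T[20,2]:2*262143+1=524287 · T[20,3]:3*193448101+262143=580606446
[21] T[21,2]:2*524287+1=1048575 · T[21,3]:3*580606446+524287=1742343625
Read S(21,2) = 1048575, S(21,3) = 1742343625.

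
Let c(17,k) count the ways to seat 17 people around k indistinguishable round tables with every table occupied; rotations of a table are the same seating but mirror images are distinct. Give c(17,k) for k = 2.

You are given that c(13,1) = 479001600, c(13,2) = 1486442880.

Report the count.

70734282393600

row 14: T[14][1]=13·479001600+0=6227020800  T[14][2]=13·1486442880+479001600=19802759040
row 15: T[15][1]=14·6227020800+0=87178291200  T[15][2]=14·19802759040+6227020800=283465647360
row 16: T[16][1]=15·87178291200+0=1307674368000  T[16][2]=15·283465647360+87178291200=4339163001600
row 17: T[17][2]=16·4339163001600+1307674368000=70734282393600
Read c(17,2) = 70734282393600.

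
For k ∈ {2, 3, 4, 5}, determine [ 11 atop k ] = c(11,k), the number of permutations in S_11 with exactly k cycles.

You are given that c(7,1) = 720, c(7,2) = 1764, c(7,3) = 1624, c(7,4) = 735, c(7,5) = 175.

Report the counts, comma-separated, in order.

10628640, 12753576, 8409500, 3416930

row 8: T[8][1]=7·720+0=5040  T[8][2]=7·1764+720=13068  T[8][3]=7·1624+1764=13132  T[8][4]=7·735+1624=6769  T[8][5]=7·175+735=1960
row 9: T[9][1]=8·5040+0=40320  T[9][2]=8·13068+5040=109584  T[9][3]=8·13132+13068=118124  T[9][4]=8·6769+13132=67284  T[9][5]=8·1960+6769=22449
row 10: T[10][1]=9·40320+0=362880  T[10][2]=9·109584+40320=1026576  T[10][3]=9·118124+109584=1172700  T[10][4]=9·67284+118124=723680  T[10][5]=9·22449+67284=269325
row 11: T[11][2]=10·1026576+362880=10628640  T[11][3]=10·1172700+1026576=12753576  T[11][4]=10·723680+1172700=8409500  T[11][5]=10·269325+723680=3416930
Read c(11,2) = 10628640, c(11,3) = 12753576, c(11,4) = 8409500, c(11,5) = 3416930.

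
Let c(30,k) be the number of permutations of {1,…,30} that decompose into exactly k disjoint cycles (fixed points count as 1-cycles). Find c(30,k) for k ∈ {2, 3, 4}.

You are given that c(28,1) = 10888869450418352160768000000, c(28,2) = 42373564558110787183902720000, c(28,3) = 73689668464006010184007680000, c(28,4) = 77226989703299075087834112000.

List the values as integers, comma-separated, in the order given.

@29  (29,1):10888869450418352160768000000·28+0→304888344611713860501504000000, (29,2):42373564558110787183902720000·28+10888869450418352160768000000→1197348677077520393310044160000, (29,3):73689668464006010184007680000·28+42373564558110787183902720000→2105684281550279072336117760000, (29,4):77226989703299075087834112000·28+73689668464006010184007680000→2236045380156380112643362816000
@30  (30,2):1197348677077520393310044160000·29+304888344611713860501504000000→35027999979859805266492784640000, (30,3):2105684281550279072336117760000·29+1197348677077520393310044160000→62262192842035613491057459200000, (30,4):2236045380156380112643362816000·29+2105684281550279072336117760000→66951000306085302338993639424000
Read c(30,2) = 35027999979859805266492784640000, c(30,3) = 62262192842035613491057459200000, c(30,4) = 66951000306085302338993639424000.

35027999979859805266492784640000, 62262192842035613491057459200000, 66951000306085302338993639424000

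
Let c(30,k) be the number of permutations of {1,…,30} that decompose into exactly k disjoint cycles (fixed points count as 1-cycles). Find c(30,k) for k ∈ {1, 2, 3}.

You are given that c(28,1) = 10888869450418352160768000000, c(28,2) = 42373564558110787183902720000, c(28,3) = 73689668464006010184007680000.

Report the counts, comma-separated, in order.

8841761993739701954543616000000, 35027999979859805266492784640000, 62262192842035613491057459200000

row 29: T[29][1]=28·10888869450418352160768000000+0=304888344611713860501504000000  T[29][2]=28·42373564558110787183902720000+10888869450418352160768000000=1197348677077520393310044160000  T[29][3]=28·73689668464006010184007680000+42373564558110787183902720000=2105684281550279072336117760000
row 30: T[30][1]=29·304888344611713860501504000000+0=8841761993739701954543616000000  T[30][2]=29·1197348677077520393310044160000+304888344611713860501504000000=35027999979859805266492784640000  T[30][3]=29·2105684281550279072336117760000+1197348677077520393310044160000=62262192842035613491057459200000
Read c(30,1) = 8841761993739701954543616000000, c(30,2) = 35027999979859805266492784640000, c(30,3) = 62262192842035613491057459200000.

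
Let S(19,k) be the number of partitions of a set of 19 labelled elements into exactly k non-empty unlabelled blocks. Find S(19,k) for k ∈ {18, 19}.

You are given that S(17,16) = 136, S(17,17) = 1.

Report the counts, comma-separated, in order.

r18: T_18,17=17×1+136=153; T_18,18=18×0+1=1
r19: T_19,18=18×1+153=171; T_19,19=19×0+1=1
Read S(19,18) = 171, S(19,19) = 1.

171, 1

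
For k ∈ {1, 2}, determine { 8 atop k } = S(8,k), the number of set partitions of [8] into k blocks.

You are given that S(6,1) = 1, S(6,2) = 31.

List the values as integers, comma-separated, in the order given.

@7  (7,1):1·1+0→1, (7,2):31·2+1→63
@8  (8,1):1·1+0→1, (8,2):63·2+1→127
Read S(8,1) = 1, S(8,2) = 127.

1, 127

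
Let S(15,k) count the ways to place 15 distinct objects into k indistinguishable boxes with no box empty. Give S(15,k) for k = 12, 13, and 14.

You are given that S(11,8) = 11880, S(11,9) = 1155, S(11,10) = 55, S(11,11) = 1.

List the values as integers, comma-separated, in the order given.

106470, 4550, 105

[12] T[12,9]:9*1155+11880=22275 · T[12,10]:10*55+1155=1705 · T[12,11]:11*1+55=66 · T[12,12]:12*0+1=1
[13] T[13,10]:10*1705+22275=39325 · T[13,11]:11*66+1705=2431 · T[13,12]:12*1+66=78 · T[13,13]:13*0+1=1
[14] T[14,11]:11*2431+39325=66066 · T[14,12]:12*78+2431=3367 · T[14,13]:13*1+78=91 · T[14,14]:14*0+1=1
[15] T[15,12]:12*3367+66066=106470 · T[15,13]:13*91+3367=4550 · T[15,14]:14*1+91=105
Read S(15,12) = 106470, S(15,13) = 4550, S(15,14) = 105.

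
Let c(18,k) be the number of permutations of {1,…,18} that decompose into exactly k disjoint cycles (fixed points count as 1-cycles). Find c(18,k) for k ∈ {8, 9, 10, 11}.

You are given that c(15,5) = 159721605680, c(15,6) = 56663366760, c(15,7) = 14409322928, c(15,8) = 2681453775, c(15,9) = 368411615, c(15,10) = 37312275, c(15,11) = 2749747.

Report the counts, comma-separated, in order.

24871845297936, 4308105301929, 577924894833, 60202693980

row 16: T[16][6]=15·56663366760+159721605680=1009672107080  T[16][7]=15·14409322928+56663366760=272803210680  T[16][8]=15·2681453775+14409322928=54631129553  T[16][9]=15·368411615+2681453775=8207628000  T[16][10]=15·37312275+368411615=928095740  T[16][11]=15·2749747+37312275=78558480
row 17: T[17][7]=16·272803210680+1009672107080=5374523477960  T[17][8]=16·54631129553+272803210680=1146901283528  T[17][9]=16·8207628000+54631129553=185953177553  T[17][10]=16·928095740+8207628000=23057159840  T[17][11]=16·78558480+928095740=2185031420
row 18: T[18][8]=17·1146901283528+5374523477960=24871845297936  T[18][9]=17·185953177553+1146901283528=4308105301929  T[18][10]=17·23057159840+185953177553=577924894833  T[18][11]=17·2185031420+23057159840=60202693980
Read c(18,8) = 24871845297936, c(18,9) = 4308105301929, c(18,10) = 577924894833, c(18,11) = 60202693980.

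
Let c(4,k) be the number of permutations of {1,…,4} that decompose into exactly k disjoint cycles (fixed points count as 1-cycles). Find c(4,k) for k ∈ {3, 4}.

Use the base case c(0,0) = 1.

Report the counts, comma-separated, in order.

r1: T_1,1=0×0+1=1
r2: T_2,1=1×1+0=1; T_2,2=1×0+1=1
r3: T_3,2=2×1+1=3; T_3,3=2×0+1=1
r4: T_4,3=3×1+3=6; T_4,4=3×0+1=1
Read c(4,3) = 6, c(4,4) = 1.

6, 1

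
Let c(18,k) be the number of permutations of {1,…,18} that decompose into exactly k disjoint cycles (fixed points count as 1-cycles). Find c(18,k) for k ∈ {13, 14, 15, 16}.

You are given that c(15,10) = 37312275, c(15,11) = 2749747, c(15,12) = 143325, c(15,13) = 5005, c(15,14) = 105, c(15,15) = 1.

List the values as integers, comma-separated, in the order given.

299650806, 13896582, 468180, 10812

@16  (16,11):2749747·15+37312275→78558480, (16,12):143325·15+2749747→4899622, (16,13):5005·15+143325→218400, (16,14):105·15+5005→6580, (16,15):1·15+105→120, (16,16):0·15+1→1
@17  (17,12):4899622·16+78558480→156952432, (17,13):218400·16+4899622→8394022, (17,14):6580·16+218400→323680, (17,15):120·16+6580→8500, (17,16):1·16+120→136
@18  (18,13):8394022·17+156952432→299650806, (18,14):323680·17+8394022→13896582, (18,15):8500·17+323680→468180, (18,16):136·17+8500→10812
Read c(18,13) = 299650806, c(18,14) = 13896582, c(18,15) = 468180, c(18,16) = 10812.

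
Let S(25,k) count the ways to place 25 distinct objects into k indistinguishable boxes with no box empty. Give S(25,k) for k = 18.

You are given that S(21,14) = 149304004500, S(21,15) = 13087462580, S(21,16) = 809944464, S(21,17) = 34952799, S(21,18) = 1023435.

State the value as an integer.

r22: T_22,15=15×13087462580+149304004500=345615943200; T_22,16=16×809944464+13087462580=26046574004; T_22,17=17×34952799+809944464=1404142047; T_22,18=18×1023435+34952799=53374629
r23: T_23,16=16×26046574004+345615943200=762361127264; T_23,17=17×1404142047+26046574004=49916988803; T_23,18=18×53374629+1404142047=2364885369
r24: T_24,17=17×49916988803+762361127264=1610949936915; T_24,18=18×2364885369+49916988803=92484925445
r25: T_25,18=18×92484925445+1610949936915=3275678594925
Read S(25,18) = 3275678594925.

3275678594925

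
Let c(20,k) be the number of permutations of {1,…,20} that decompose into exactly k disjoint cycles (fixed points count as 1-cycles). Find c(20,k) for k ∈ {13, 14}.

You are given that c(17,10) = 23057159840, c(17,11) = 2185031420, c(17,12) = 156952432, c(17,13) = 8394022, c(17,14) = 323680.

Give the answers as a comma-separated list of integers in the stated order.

@18  (18,11):2185031420·17+23057159840→60202693980, (18,12):156952432·17+2185031420→4853222764, (18,13):8394022·17+156952432→299650806, (18,14):323680·17+8394022→13896582
@19  (19,12):4853222764·18+60202693980→147560703732, (19,13):299650806·18+4853222764→10246937272, (19,14):13896582·18+299650806→549789282
@20  (20,13):10246937272·19+147560703732→342252511900, (20,14):549789282·19+10246937272→20692933630
Read c(20,13) = 342252511900, c(20,14) = 20692933630.

342252511900, 20692933630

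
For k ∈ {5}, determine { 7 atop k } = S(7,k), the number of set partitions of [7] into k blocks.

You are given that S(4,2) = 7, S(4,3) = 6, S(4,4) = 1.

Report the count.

row 5: T[5][3]=3·6+7=25  T[5][4]=4·1+6=10  T[5][5]=5·0+1=1
row 6: T[6][4]=4·10+25=65  T[6][5]=5·1+10=15
row 7: T[7][5]=5·15+65=140
Read S(7,5) = 140.

140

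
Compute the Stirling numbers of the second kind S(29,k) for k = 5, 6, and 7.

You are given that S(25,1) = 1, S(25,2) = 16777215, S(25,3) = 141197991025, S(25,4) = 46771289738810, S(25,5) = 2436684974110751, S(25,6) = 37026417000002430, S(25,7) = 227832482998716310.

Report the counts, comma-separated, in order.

[26] T[26,2]:2*16777215+1=33554431 · T[26,3]:3*141197991025+16777215=423610750290 · T[26,4]:4*46771289738810+141197991025=187226356946265 · T[26,5]:5*2436684974110751+46771289738810=12230196160292565 · T[26,6]:6*37026417000002430+2436684974110751=224595186974125331 · T[26,7]:7*227832482998716310+37026417000002430=1631853797991016600
[27] T[27,3]:3*423610750290+33554431=1270865805301 · T[27,4]:4*187226356946265+423610750290=749329038535350 · T[27,5]:5*12230196160292565+187226356946265=61338207158409090 · T[27,6]:6*224595186974125331+12230196160292565=1359801318005044551 · T[27,7]:7*1631853797991016600+224595186974125331=11647571772911241531
[28] T[28,4]:4*749329038535350+1270865805301=2998587019946701 · T[28,5]:5*61338207158409090+749329038535350=307440364830580800 · T[28,6]:6*1359801318005044551+61338207158409090=8220146115188676396 · T[28,7]:7*11647571772911241531+1359801318005044551=82892803728383735268
[29] T[29,5]:5*307440364830580800+2998587019946701=1540200411172850701 · T[29,6]:6*8220146115188676396+307440364830580800=49628317055962639176 · T[29,7]:7*82892803728383735268+8220146115188676396=588469772213874823272
Read S(29,5) = 1540200411172850701, S(29,6) = 49628317055962639176, S(29,7) = 588469772213874823272.

1540200411172850701, 49628317055962639176, 588469772213874823272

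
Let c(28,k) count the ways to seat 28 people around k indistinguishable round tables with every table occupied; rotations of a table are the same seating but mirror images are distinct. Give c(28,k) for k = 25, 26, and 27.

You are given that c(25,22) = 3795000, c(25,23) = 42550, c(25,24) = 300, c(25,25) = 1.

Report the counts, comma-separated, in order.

[26] T[26,23]:25*42550+3795000=4858750 · T[26,24]:25*300+42550=50050 · T[26,25]:25*1+300=325 · T[26,26]:25*0+1=1
[27] T[27,24]:26*50050+4858750=6160050 · T[27,25]:26*325+50050=58500 · T[27,26]:26*1+325=351 · T[27,27]:26*0+1=1
[28] T[28,25]:27*58500+6160050=7739550 · T[28,26]:27*351+58500=67977 · T[28,27]:27*1+351=378
Read c(28,25) = 7739550, c(28,26) = 67977, c(28,27) = 378.

7739550, 67977, 378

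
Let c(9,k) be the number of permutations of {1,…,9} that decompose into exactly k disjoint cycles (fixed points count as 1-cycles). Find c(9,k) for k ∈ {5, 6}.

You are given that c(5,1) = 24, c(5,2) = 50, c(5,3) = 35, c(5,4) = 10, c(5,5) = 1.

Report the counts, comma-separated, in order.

@6  (6,2):50·5+24→274, (6,3):35·5+50→225, (6,4):10·5+35→85, (6,5):1·5+10→15, (6,6):0·5+1→1
@7  (7,3):225·6+274→1624, (7,4):85·6+225→735, (7,5):15·6+85→175, (7,6):1·6+15→21
@8  (8,4):735·7+1624→6769, (8,5):175·7+735→1960, (8,6):21·7+175→322
@9  (9,5):1960·8+6769→22449, (9,6):322·8+1960→4536
Read c(9,5) = 22449, c(9,6) = 4536.

22449, 4536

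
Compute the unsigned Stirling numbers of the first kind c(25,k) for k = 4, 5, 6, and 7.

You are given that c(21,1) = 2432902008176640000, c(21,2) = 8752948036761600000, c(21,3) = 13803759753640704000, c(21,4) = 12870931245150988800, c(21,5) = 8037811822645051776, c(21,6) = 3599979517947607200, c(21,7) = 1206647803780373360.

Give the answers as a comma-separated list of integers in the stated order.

3936561409138663118131200, 2677503356427960382362624, 1323714091579185857760000, 496910165055549644836800

[22] T[22,1]:21*2432902008176640000+0=51090942171709440000 · T[22,2]:21*8752948036761600000+2432902008176640000=186244810780170240000 · T[22,3]:21*13803759753640704000+8752948036761600000=298631902863216384000 · T[22,4]:21*12870931245150988800+13803759753640704000=284093315901811468800 · T[22,5]:21*8037811822645051776+12870931245150988800=181664979520697076096 · T[22,6]:21*3599979517947607200+8037811822645051776=83637381699544802976 · T[22,7]:21*1206647803780373360+3599979517947607200=28939583397335447760
[23] T[23,2]:22*186244810780170240000+51090942171709440000=4148476779335454720000 · T[23,3]:22*298631902863216384000+186244810780170240000=6756146673770930688000 · T[23,4]:22*284093315901811468800+298631902863216384000=6548684852703068697600 · T[23,5]:22*181664979520697076096+284093315901811468800=4280722865357147142912 · T[23,6]:22*83637381699544802976+181664979520697076096=2021687376910682741568 · T[23,7]:22*28939583397335447760+83637381699544802976=720308216440924653696
[24] T[24,3]:23*6756146673770930688000+4148476779335454720000=159539850276066860544000 · T[24,4]:23*6548684852703068697600+6756146673770930688000=157375898285941510732800 · T[24,5]:23*4280722865357147142912+6548684852703068697600=105005310755917452984576 · T[24,6]:23*2021687376910682741568+4280722865357147142912=50779532534302850198976 · T[24,7]:23*720308216440924653696+2021687376910682741568=18588776355051949776576
[25] T[25,4]:24*157375898285941510732800+159539850276066860544000=3936561409138663118131200 · T[25,5]:24*105005310755917452984576+157375898285941510732800=2677503356427960382362624 · T[25,6]:24*50779532534302850198976+105005310755917452984576=1323714091579185857760000 · T[25,7]:24*18588776355051949776576+50779532534302850198976=496910165055549644836800
Read c(25,4) = 3936561409138663118131200, c(25,5) = 2677503356427960382362624, c(25,6) = 1323714091579185857760000, c(25,7) = 496910165055549644836800.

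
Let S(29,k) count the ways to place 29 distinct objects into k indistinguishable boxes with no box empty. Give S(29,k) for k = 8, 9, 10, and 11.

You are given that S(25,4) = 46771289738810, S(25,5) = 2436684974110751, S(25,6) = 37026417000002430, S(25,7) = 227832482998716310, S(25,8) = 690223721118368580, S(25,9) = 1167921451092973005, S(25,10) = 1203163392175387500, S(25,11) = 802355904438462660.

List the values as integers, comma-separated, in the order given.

r26: T_26,5=5×2436684974110751+46771289738810=12230196160292565; T_26,6=6×37026417000002430+2436684974110751=224595186974125331; T_26,7=7×227832482998716310+37026417000002430=1631853797991016600; T_26,8=8×690223721118368580+227832482998716310=5749622251945664950; T_26,9=9×1167921451092973005+690223721118368580=11201516780955125625; T_26,10=10×1203163392175387500+1167921451092973005=13199555372846848005; T_26,11=11×802355904438462660+1203163392175387500=10029078340998476760
r27: T_27,6=6×224595186974125331+12230196160292565=1359801318005044551; T_27,7=7×1631853797991016600+224595186974125331=11647571772911241531; T_27,8=8×5749622251945664950+1631853797991016600=47628831813556336200; T_27,9=9×11201516780955125625+5749622251945664950=106563273280541795575; T_27,10=10×13199555372846848005+11201516780955125625=143197070509423605675; T_27,11=11×10029078340998476760+13199555372846848005=123519417123830092365
r28: T_28,7=7×11647571772911241531+1359801318005044551=82892803728383735268; T_28,8=8×47628831813556336200+11647571772911241531=392678226281361931131; T_28,9=9×106563273280541795575+47628831813556336200=1006698291338432496375; T_28,10=10×143197070509423605675+106563273280541795575=1538533978374777852325; T_28,11=11×123519417123830092365+143197070509423605675=1501910658871554621690
r29: T_29,8=8×392678226281361931131+82892803728383735268=3224318613979279184316; T_29,9=9×1006698291338432496375+392678226281361931131=9452962848327254398506; T_29,10=10×1538533978374777852325+1006698291338432496375=16392038075086211019625; T_29,11=11×1501910658871554621690+1538533978374777852325=18059551225961878690915
Read S(29,8) = 3224318613979279184316, S(29,9) = 9452962848327254398506, S(29,10) = 16392038075086211019625, S(29,11) = 18059551225961878690915.

3224318613979279184316, 9452962848327254398506, 16392038075086211019625, 18059551225961878690915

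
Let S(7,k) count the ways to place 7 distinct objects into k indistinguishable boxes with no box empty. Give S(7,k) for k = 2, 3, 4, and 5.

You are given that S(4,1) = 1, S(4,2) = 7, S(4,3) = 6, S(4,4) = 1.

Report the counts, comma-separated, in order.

63, 301, 350, 140

r5: T_5,1=1×1+0=1; T_5,2=2×7+1=15; T_5,3=3×6+7=25; T_5,4=4×1+6=10; T_5,5=5×0+1=1
r6: T_6,1=1×1+0=1; T_6,2=2×15+1=31; T_6,3=3×25+15=90; T_6,4=4×10+25=65; T_6,5=5×1+10=15
r7: T_7,2=2×31+1=63; T_7,3=3×90+31=301; T_7,4=4×65+90=350; T_7,5=5×15+65=140
Read S(7,2) = 63, S(7,3) = 301, S(7,4) = 350, S(7,5) = 140.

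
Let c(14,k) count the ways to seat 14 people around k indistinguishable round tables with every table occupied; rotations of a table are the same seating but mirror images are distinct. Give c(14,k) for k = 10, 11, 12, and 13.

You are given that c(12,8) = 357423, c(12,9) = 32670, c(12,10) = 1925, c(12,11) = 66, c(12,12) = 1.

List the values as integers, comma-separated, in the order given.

1474473, 91091, 3731, 91

row 13: T[13][9]=12·32670+357423=749463  T[13][10]=12·1925+32670=55770  T[13][11]=12·66+1925=2717  T[13][12]=12·1+66=78  T[13][13]=12·0+1=1
row 14: T[14][10]=13·55770+749463=1474473  T[14][11]=13·2717+55770=91091  T[14][12]=13·78+2717=3731  T[14][13]=13·1+78=91
Read c(14,10) = 1474473, c(14,11) = 91091, c(14,12) = 3731, c(14,13) = 91.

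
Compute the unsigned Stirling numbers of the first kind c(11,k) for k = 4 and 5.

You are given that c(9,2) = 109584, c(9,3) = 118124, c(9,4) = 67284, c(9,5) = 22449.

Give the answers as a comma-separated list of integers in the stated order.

8409500, 3416930

[10] T[10,3]:9*118124+109584=1172700 · T[10,4]:9*67284+118124=723680 · T[10,5]:9*22449+67284=269325
[11] T[11,4]:10*723680+1172700=8409500 · T[11,5]:10*269325+723680=3416930
Read c(11,4) = 8409500, c(11,5) = 3416930.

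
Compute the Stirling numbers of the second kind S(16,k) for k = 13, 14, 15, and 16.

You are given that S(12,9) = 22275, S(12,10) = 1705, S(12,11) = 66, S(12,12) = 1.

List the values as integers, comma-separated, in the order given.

165620, 6020, 120, 1

[13] T[13,10]:10*1705+22275=39325 · T[13,11]:11*66+1705=2431 · T[13,12]:12*1+66=78 · T[13,13]:13*0+1=1
[14] T[14,11]:11*2431+39325=66066 · T[14,12]:12*78+2431=3367 · T[14,13]:13*1+78=91 · T[14,14]:14*0+1=1
[15] T[15,12]:12*3367+66066=106470 · T[15,13]:13*91+3367=4550 · T[15,14]:14*1+91=105 · T[15,15]:15*0+1=1
[16] T[16,13]:13*4550+106470=165620 · T[16,14]:14*105+4550=6020 · T[16,15]:15*1+105=120 · T[16,16]:16*0+1=1
Read S(16,13) = 165620, S(16,14) = 6020, S(16,15) = 120, S(16,16) = 1.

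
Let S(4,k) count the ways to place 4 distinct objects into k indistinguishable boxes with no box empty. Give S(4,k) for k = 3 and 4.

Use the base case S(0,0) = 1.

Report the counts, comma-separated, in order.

6, 1

[1] T[1,1]:1*0+1=1
[2] T[2,1]:1*1+0=1 · T[2,2]:2*0+1=1
[3] T[3,2]:2*1+1=3 · T[3,3]:3*0+1=1
[4] T[4,3]:3*1+3=6 · T[4,4]:4*0+1=1
Read S(4,3) = 6, S(4,4) = 1.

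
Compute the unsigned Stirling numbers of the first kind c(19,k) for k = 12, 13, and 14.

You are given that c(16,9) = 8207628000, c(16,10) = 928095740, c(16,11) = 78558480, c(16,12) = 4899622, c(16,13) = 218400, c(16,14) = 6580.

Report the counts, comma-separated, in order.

147560703732, 10246937272, 549789282

@17  (17,10):928095740·16+8207628000→23057159840, (17,11):78558480·16+928095740→2185031420, (17,12):4899622·16+78558480→156952432, (17,13):218400·16+4899622→8394022, (17,14):6580·16+218400→323680
@18  (18,11):2185031420·17+23057159840→60202693980, (18,12):156952432·17+2185031420→4853222764, (18,13):8394022·17+156952432→299650806, (18,14):323680·17+8394022→13896582
@19  (19,12):4853222764·18+60202693980→147560703732, (19,13):299650806·18+4853222764→10246937272, (19,14):13896582·18+299650806→549789282
Read c(19,12) = 147560703732, c(19,13) = 10246937272, c(19,14) = 549789282.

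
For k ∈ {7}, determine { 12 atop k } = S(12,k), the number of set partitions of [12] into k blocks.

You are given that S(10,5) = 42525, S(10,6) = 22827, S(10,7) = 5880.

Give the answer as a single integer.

627396

@11  (11,6):22827·6+42525→179487, (11,7):5880·7+22827→63987
@12  (12,7):63987·7+179487→627396
Read S(12,7) = 627396.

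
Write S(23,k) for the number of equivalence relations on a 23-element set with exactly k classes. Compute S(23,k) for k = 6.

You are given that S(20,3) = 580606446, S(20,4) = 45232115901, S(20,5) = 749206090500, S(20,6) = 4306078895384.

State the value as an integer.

i=21: T(21,4)=580606446+4·45232115901=181509070050 | T(21,5)=45232115901+5·749206090500=3791262568401 | T(21,6)=749206090500+6·4306078895384=26585679462804
i=22: T(22,5)=181509070050+5·3791262568401=19137821912055 | T(22,6)=3791262568401+6·26585679462804=163305339345225
i=23: T(23,6)=19137821912055+6·163305339345225=998969857983405
Read S(23,6) = 998969857983405.

998969857983405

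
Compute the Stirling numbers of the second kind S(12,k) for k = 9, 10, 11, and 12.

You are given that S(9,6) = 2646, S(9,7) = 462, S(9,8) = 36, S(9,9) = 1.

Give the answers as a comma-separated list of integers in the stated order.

i=10: T(10,7)=2646+7·462=5880 | T(10,8)=462+8·36=750 | T(10,9)=36+9·1=45 | T(10,10)=1+10·0=1
i=11: T(11,8)=5880+8·750=11880 | T(11,9)=750+9·45=1155 | T(11,10)=45+10·1=55 | T(11,11)=1+11·0=1
i=12: T(12,9)=11880+9·1155=22275 | T(12,10)=1155+10·55=1705 | T(12,11)=55+11·1=66 | T(12,12)=1+12·0=1
Read S(12,9) = 22275, S(12,10) = 1705, S(12,11) = 66, S(12,12) = 1.

22275, 1705, 66, 1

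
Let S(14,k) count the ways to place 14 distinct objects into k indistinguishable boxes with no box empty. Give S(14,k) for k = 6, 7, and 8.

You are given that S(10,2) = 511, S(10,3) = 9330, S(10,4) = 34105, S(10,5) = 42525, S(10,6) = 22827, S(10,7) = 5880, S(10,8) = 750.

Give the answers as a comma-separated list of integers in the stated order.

63436373, 49329280, 20912320

r11: T_11,3=3×9330+511=28501; T_11,4=4×34105+9330=145750; T_11,5=5×42525+34105=246730; T_11,6=6×22827+42525=179487; T_11,7=7×5880+22827=63987; T_11,8=8×750+5880=11880
r12: T_12,4=4×145750+28501=611501; T_12,5=5×246730+145750=1379400; T_12,6=6×179487+246730=1323652; T_12,7=7×63987+179487=627396; T_12,8=8×11880+63987=159027
r13: T_13,5=5×1379400+611501=7508501; T_13,6=6×1323652+1379400=9321312; T_13,7=7×627396+1323652=5715424; T_13,8=8×159027+627396=1899612
r14: T_14,6=6×9321312+7508501=63436373; T_14,7=7×5715424+9321312=49329280; T_14,8=8×1899612+5715424=20912320
Read S(14,6) = 63436373, S(14,7) = 49329280, S(14,8) = 20912320.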